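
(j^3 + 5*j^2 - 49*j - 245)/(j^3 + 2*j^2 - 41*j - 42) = (j^2 - 2*j - 35)/(j^2 - 5*j - 6)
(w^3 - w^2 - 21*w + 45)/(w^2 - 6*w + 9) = w + 5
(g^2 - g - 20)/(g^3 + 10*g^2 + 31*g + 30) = (g^2 - g - 20)/(g^3 + 10*g^2 + 31*g + 30)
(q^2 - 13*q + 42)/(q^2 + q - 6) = (q^2 - 13*q + 42)/(q^2 + q - 6)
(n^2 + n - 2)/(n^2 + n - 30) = (n^2 + n - 2)/(n^2 + n - 30)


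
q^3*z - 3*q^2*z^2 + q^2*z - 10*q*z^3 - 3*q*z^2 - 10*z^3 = (q - 5*z)*(q + 2*z)*(q*z + z)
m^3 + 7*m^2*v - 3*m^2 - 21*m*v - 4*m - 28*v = (m - 4)*(m + 1)*(m + 7*v)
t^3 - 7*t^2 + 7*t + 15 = (t - 5)*(t - 3)*(t + 1)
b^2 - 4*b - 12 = (b - 6)*(b + 2)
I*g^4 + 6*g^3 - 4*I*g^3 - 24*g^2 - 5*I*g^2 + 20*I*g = g*(g - 4)*(g - 5*I)*(I*g + 1)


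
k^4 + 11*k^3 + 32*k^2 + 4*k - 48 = (k - 1)*(k + 2)*(k + 4)*(k + 6)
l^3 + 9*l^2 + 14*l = l*(l + 2)*(l + 7)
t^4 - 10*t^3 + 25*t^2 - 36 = (t - 6)*(t - 3)*(t - 2)*(t + 1)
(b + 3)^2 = b^2 + 6*b + 9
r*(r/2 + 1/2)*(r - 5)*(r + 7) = r^4/2 + 3*r^3/2 - 33*r^2/2 - 35*r/2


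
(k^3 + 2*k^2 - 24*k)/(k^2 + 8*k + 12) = k*(k - 4)/(k + 2)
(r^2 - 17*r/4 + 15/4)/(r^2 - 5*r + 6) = (r - 5/4)/(r - 2)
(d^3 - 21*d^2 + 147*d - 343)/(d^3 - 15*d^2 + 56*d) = (d^2 - 14*d + 49)/(d*(d - 8))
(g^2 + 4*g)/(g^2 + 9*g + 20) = g/(g + 5)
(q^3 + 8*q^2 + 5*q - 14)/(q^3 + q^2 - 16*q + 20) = (q^3 + 8*q^2 + 5*q - 14)/(q^3 + q^2 - 16*q + 20)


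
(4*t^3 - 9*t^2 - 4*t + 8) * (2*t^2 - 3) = 8*t^5 - 18*t^4 - 20*t^3 + 43*t^2 + 12*t - 24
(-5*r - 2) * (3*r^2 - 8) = -15*r^3 - 6*r^2 + 40*r + 16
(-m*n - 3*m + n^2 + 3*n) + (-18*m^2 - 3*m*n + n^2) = -18*m^2 - 4*m*n - 3*m + 2*n^2 + 3*n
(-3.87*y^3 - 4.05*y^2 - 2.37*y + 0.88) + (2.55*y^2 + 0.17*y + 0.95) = -3.87*y^3 - 1.5*y^2 - 2.2*y + 1.83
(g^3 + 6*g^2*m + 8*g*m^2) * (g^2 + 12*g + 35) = g^5 + 6*g^4*m + 12*g^4 + 8*g^3*m^2 + 72*g^3*m + 35*g^3 + 96*g^2*m^2 + 210*g^2*m + 280*g*m^2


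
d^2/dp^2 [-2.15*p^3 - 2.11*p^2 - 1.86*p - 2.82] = -12.9*p - 4.22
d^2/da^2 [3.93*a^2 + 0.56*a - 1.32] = 7.86000000000000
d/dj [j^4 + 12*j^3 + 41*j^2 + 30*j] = 4*j^3 + 36*j^2 + 82*j + 30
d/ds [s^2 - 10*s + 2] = 2*s - 10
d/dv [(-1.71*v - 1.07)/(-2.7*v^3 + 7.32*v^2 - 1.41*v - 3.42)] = (-9.234*v^3 + 3.8502*v^2 + 15.6648*v + 4.3395)/(7.29*v^6 - 39.528*v^5 + 61.1964*v^4 - 2.1744*v^3 - 48.0807*v^2 + 9.6444*v + 11.6964)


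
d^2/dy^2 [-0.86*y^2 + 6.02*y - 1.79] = -1.72000000000000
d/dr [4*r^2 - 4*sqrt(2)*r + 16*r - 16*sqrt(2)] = 8*r - 4*sqrt(2) + 16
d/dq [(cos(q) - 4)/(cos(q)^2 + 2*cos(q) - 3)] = (cos(q)^2 - 8*cos(q) - 5)*sin(q)/(cos(q)^2 + 2*cos(q) - 3)^2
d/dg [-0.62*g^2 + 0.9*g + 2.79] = 0.9 - 1.24*g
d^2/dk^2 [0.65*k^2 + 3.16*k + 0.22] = 1.30000000000000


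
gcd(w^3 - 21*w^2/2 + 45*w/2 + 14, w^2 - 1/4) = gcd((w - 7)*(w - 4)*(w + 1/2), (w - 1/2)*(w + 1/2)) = w + 1/2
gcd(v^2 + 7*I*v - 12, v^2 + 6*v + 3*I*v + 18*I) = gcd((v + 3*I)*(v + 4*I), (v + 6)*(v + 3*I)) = v + 3*I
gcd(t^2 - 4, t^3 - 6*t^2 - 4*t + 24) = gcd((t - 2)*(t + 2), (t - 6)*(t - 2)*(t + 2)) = t^2 - 4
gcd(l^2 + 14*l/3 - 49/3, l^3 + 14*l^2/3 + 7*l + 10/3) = 1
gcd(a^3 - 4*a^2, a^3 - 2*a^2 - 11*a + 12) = a - 4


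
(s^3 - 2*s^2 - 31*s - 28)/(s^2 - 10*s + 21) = (s^2 + 5*s + 4)/(s - 3)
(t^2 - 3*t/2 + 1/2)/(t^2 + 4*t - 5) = (t - 1/2)/(t + 5)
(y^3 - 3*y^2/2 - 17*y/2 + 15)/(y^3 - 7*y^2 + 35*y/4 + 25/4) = 2*(y^2 + y - 6)/(2*y^2 - 9*y - 5)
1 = 1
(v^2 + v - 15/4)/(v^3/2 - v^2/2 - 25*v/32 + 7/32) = 8*(4*v^2 + 4*v - 15)/(16*v^3 - 16*v^2 - 25*v + 7)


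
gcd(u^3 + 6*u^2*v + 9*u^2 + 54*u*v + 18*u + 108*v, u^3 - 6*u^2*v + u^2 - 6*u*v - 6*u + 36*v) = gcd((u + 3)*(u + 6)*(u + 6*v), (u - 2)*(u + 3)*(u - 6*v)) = u + 3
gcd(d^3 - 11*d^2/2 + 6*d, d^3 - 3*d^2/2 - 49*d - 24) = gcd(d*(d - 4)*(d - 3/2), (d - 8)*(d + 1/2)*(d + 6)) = 1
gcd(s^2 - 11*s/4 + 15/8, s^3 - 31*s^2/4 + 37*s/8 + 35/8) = s - 5/4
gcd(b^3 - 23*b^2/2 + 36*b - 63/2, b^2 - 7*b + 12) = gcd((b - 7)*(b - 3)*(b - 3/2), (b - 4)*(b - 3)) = b - 3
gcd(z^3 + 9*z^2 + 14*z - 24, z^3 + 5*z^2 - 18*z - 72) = z + 6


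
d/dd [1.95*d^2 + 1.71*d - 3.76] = 3.9*d + 1.71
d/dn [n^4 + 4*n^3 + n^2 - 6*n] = 4*n^3 + 12*n^2 + 2*n - 6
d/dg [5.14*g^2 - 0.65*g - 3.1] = 10.28*g - 0.65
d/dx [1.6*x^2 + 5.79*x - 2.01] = 3.2*x + 5.79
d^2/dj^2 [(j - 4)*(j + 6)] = 2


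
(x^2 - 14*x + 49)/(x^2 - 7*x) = (x - 7)/x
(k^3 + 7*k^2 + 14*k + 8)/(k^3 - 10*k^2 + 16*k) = (k^3 + 7*k^2 + 14*k + 8)/(k*(k^2 - 10*k + 16))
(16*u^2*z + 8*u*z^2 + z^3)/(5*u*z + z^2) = (16*u^2 + 8*u*z + z^2)/(5*u + z)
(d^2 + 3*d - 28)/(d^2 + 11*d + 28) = (d - 4)/(d + 4)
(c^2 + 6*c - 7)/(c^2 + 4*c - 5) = (c + 7)/(c + 5)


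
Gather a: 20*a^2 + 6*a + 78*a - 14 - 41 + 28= 20*a^2 + 84*a - 27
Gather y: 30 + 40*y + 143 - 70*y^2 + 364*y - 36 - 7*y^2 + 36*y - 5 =-77*y^2 + 440*y + 132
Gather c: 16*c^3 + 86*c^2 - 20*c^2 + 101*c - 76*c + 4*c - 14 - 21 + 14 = 16*c^3 + 66*c^2 + 29*c - 21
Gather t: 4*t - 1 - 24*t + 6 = 5 - 20*t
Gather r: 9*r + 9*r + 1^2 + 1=18*r + 2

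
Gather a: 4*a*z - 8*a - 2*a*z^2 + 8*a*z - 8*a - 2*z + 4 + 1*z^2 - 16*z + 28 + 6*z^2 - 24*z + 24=a*(-2*z^2 + 12*z - 16) + 7*z^2 - 42*z + 56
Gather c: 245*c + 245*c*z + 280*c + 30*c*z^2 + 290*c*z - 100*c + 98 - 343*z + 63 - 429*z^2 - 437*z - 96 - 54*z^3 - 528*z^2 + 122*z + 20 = c*(30*z^2 + 535*z + 425) - 54*z^3 - 957*z^2 - 658*z + 85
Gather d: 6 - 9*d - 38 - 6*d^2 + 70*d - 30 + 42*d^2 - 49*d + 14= 36*d^2 + 12*d - 48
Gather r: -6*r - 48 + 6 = -6*r - 42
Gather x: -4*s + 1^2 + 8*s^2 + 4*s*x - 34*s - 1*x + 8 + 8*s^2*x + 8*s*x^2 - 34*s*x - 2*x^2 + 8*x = 8*s^2 - 38*s + x^2*(8*s - 2) + x*(8*s^2 - 30*s + 7) + 9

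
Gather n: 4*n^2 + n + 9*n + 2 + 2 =4*n^2 + 10*n + 4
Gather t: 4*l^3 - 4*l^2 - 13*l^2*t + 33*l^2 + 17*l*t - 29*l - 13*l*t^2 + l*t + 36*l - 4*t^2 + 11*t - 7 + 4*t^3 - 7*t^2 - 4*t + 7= 4*l^3 + 29*l^2 + 7*l + 4*t^3 + t^2*(-13*l - 11) + t*(-13*l^2 + 18*l + 7)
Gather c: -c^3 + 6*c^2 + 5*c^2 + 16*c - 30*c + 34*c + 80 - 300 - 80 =-c^3 + 11*c^2 + 20*c - 300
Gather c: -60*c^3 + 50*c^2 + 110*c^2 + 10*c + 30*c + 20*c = -60*c^3 + 160*c^2 + 60*c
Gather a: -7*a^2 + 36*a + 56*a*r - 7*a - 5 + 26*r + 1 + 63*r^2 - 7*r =-7*a^2 + a*(56*r + 29) + 63*r^2 + 19*r - 4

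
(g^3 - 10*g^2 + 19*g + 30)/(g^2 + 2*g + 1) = (g^2 - 11*g + 30)/(g + 1)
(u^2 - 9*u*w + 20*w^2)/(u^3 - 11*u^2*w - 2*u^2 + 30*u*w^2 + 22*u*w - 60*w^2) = (u - 4*w)/(u^2 - 6*u*w - 2*u + 12*w)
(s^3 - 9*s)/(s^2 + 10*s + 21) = s*(s - 3)/(s + 7)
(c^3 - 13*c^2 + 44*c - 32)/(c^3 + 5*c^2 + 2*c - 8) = (c^2 - 12*c + 32)/(c^2 + 6*c + 8)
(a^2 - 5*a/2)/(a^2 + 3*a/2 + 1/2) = a*(2*a - 5)/(2*a^2 + 3*a + 1)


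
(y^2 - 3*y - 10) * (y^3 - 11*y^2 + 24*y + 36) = y^5 - 14*y^4 + 47*y^3 + 74*y^2 - 348*y - 360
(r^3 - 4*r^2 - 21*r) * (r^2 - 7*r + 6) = r^5 - 11*r^4 + 13*r^3 + 123*r^2 - 126*r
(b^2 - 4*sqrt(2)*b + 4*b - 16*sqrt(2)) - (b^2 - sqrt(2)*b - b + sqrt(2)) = -3*sqrt(2)*b + 5*b - 17*sqrt(2)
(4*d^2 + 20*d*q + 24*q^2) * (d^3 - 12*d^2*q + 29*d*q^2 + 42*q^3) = 4*d^5 - 28*d^4*q - 100*d^3*q^2 + 460*d^2*q^3 + 1536*d*q^4 + 1008*q^5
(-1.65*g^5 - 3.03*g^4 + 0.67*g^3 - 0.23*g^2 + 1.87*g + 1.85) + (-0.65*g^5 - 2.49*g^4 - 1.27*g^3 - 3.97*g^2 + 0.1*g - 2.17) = -2.3*g^5 - 5.52*g^4 - 0.6*g^3 - 4.2*g^2 + 1.97*g - 0.32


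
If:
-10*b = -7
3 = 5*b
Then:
No Solution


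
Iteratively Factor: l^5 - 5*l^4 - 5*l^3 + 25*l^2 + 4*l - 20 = (l - 2)*(l^4 - 3*l^3 - 11*l^2 + 3*l + 10) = (l - 2)*(l + 2)*(l^3 - 5*l^2 - l + 5) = (l - 2)*(l - 1)*(l + 2)*(l^2 - 4*l - 5) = (l - 5)*(l - 2)*(l - 1)*(l + 2)*(l + 1)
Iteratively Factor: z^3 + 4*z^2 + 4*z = (z + 2)*(z^2 + 2*z) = (z + 2)^2*(z)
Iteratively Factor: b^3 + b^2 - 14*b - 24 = (b + 2)*(b^2 - b - 12) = (b + 2)*(b + 3)*(b - 4)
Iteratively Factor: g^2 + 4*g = (g + 4)*(g)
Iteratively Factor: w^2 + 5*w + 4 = (w + 4)*(w + 1)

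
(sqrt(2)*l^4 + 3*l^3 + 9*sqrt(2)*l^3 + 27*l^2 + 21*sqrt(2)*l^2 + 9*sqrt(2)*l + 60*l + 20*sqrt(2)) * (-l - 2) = -sqrt(2)*l^5 - 11*sqrt(2)*l^4 - 3*l^4 - 39*sqrt(2)*l^3 - 33*l^3 - 114*l^2 - 51*sqrt(2)*l^2 - 120*l - 38*sqrt(2)*l - 40*sqrt(2)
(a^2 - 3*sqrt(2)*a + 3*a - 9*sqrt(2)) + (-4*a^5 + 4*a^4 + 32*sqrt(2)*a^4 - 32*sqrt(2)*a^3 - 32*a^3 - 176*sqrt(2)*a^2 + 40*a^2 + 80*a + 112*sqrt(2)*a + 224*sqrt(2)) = -4*a^5 + 4*a^4 + 32*sqrt(2)*a^4 - 32*sqrt(2)*a^3 - 32*a^3 - 176*sqrt(2)*a^2 + 41*a^2 + 83*a + 109*sqrt(2)*a + 215*sqrt(2)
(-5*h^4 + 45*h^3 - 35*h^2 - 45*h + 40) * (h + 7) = -5*h^5 + 10*h^4 + 280*h^3 - 290*h^2 - 275*h + 280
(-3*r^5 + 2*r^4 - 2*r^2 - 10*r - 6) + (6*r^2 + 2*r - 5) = -3*r^5 + 2*r^4 + 4*r^2 - 8*r - 11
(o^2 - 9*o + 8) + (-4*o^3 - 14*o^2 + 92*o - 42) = -4*o^3 - 13*o^2 + 83*o - 34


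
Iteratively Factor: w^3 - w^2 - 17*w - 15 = (w + 1)*(w^2 - 2*w - 15) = (w - 5)*(w + 1)*(w + 3)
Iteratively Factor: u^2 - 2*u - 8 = (u - 4)*(u + 2)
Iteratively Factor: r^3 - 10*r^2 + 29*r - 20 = (r - 4)*(r^2 - 6*r + 5) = (r - 5)*(r - 4)*(r - 1)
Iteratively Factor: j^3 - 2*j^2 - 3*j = (j + 1)*(j^2 - 3*j) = j*(j + 1)*(j - 3)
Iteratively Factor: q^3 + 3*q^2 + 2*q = (q)*(q^2 + 3*q + 2) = q*(q + 2)*(q + 1)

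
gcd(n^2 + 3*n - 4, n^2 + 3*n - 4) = n^2 + 3*n - 4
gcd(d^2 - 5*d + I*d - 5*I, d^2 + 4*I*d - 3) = d + I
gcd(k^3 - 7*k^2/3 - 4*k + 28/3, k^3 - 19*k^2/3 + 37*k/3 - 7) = k - 7/3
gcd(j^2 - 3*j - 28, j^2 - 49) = j - 7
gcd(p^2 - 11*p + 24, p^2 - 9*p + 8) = p - 8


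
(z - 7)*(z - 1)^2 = z^3 - 9*z^2 + 15*z - 7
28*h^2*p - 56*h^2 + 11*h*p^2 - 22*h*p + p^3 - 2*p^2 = (4*h + p)*(7*h + p)*(p - 2)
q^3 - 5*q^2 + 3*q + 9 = (q - 3)^2*(q + 1)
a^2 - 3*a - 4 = (a - 4)*(a + 1)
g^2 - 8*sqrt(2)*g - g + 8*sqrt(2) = (g - 1)*(g - 8*sqrt(2))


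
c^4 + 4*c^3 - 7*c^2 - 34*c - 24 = (c - 3)*(c + 1)*(c + 2)*(c + 4)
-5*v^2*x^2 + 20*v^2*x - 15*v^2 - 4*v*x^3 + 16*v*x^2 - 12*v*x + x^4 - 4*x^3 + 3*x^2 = (-5*v + x)*(v + x)*(x - 3)*(x - 1)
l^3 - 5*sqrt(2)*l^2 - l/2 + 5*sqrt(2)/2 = (l - 5*sqrt(2))*(l - sqrt(2)/2)*(l + sqrt(2)/2)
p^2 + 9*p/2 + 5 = (p + 2)*(p + 5/2)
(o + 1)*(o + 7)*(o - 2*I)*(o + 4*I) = o^4 + 8*o^3 + 2*I*o^3 + 15*o^2 + 16*I*o^2 + 64*o + 14*I*o + 56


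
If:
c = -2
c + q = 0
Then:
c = -2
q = 2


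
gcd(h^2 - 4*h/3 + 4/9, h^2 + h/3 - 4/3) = 1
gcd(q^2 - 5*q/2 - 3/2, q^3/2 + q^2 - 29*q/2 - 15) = 1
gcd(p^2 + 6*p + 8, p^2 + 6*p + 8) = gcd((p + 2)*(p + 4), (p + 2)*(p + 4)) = p^2 + 6*p + 8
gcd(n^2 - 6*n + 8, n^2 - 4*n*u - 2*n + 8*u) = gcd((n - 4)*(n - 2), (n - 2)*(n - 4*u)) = n - 2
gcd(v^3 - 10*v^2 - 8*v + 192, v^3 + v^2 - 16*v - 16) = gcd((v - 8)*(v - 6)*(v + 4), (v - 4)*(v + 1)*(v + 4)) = v + 4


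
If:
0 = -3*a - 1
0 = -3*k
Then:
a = -1/3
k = 0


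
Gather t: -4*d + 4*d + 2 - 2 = 0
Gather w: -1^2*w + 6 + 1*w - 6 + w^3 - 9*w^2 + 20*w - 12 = w^3 - 9*w^2 + 20*w - 12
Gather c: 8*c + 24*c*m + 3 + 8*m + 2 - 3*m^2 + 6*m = c*(24*m + 8) - 3*m^2 + 14*m + 5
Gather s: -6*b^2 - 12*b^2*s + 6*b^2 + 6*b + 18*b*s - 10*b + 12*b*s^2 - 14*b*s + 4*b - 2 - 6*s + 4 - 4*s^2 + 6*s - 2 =s^2*(12*b - 4) + s*(-12*b^2 + 4*b)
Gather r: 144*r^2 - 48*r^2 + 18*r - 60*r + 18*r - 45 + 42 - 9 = 96*r^2 - 24*r - 12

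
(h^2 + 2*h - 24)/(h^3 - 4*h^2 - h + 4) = (h + 6)/(h^2 - 1)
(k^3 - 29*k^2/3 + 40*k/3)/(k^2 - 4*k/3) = (3*k^2 - 29*k + 40)/(3*k - 4)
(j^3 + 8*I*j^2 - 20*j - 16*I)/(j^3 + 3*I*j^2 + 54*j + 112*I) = (j^2 + 6*I*j - 8)/(j^2 + I*j + 56)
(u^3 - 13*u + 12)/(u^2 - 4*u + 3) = u + 4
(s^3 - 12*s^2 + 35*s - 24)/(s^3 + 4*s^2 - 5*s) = (s^2 - 11*s + 24)/(s*(s + 5))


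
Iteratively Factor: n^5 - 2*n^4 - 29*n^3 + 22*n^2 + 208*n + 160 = (n + 1)*(n^4 - 3*n^3 - 26*n^2 + 48*n + 160) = (n - 5)*(n + 1)*(n^3 + 2*n^2 - 16*n - 32) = (n - 5)*(n + 1)*(n + 4)*(n^2 - 2*n - 8) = (n - 5)*(n + 1)*(n + 2)*(n + 4)*(n - 4)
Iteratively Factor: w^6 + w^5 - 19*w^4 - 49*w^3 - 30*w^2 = (w)*(w^5 + w^4 - 19*w^3 - 49*w^2 - 30*w) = w*(w - 5)*(w^4 + 6*w^3 + 11*w^2 + 6*w) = w*(w - 5)*(w + 1)*(w^3 + 5*w^2 + 6*w) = w*(w - 5)*(w + 1)*(w + 3)*(w^2 + 2*w) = w*(w - 5)*(w + 1)*(w + 2)*(w + 3)*(w)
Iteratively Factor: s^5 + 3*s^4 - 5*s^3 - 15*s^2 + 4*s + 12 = (s + 2)*(s^4 + s^3 - 7*s^2 - s + 6) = (s - 2)*(s + 2)*(s^3 + 3*s^2 - s - 3) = (s - 2)*(s + 1)*(s + 2)*(s^2 + 2*s - 3) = (s - 2)*(s + 1)*(s + 2)*(s + 3)*(s - 1)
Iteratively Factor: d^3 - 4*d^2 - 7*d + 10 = (d - 1)*(d^2 - 3*d - 10) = (d - 1)*(d + 2)*(d - 5)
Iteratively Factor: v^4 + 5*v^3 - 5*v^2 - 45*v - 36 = (v + 1)*(v^3 + 4*v^2 - 9*v - 36) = (v + 1)*(v + 3)*(v^2 + v - 12) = (v - 3)*(v + 1)*(v + 3)*(v + 4)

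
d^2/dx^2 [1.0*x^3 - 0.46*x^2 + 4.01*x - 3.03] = 6.0*x - 0.92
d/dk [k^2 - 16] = 2*k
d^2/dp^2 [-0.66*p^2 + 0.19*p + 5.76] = -1.32000000000000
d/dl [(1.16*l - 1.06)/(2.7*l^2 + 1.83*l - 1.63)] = (-3.132*l^2 + 5.724*l + 0.0490000000000004)/(7.29*l^4 + 9.882*l^3 - 5.4531*l^2 - 5.9658*l + 2.6569)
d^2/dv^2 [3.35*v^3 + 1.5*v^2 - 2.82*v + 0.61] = 20.1*v + 3.0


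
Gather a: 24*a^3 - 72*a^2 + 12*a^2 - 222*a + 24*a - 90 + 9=24*a^3 - 60*a^2 - 198*a - 81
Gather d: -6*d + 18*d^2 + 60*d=18*d^2 + 54*d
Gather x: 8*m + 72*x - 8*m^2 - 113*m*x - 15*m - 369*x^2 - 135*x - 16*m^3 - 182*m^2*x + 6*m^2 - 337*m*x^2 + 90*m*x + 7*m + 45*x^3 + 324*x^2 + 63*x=-16*m^3 - 2*m^2 + 45*x^3 + x^2*(-337*m - 45) + x*(-182*m^2 - 23*m)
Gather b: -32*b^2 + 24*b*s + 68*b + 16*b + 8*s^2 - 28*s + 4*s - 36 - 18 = -32*b^2 + b*(24*s + 84) + 8*s^2 - 24*s - 54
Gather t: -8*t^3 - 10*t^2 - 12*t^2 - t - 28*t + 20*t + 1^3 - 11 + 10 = -8*t^3 - 22*t^2 - 9*t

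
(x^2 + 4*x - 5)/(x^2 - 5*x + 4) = (x + 5)/(x - 4)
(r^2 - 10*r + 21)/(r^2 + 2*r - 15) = (r - 7)/(r + 5)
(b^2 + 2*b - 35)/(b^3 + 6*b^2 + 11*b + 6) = (b^2 + 2*b - 35)/(b^3 + 6*b^2 + 11*b + 6)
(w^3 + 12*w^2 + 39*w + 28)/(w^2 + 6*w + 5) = (w^2 + 11*w + 28)/(w + 5)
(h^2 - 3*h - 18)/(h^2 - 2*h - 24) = (h + 3)/(h + 4)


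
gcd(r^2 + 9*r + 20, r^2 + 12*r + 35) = r + 5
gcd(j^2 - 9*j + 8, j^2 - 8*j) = j - 8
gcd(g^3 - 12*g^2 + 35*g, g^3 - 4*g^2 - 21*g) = g^2 - 7*g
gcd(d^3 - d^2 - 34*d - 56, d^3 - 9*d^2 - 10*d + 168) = d^2 - 3*d - 28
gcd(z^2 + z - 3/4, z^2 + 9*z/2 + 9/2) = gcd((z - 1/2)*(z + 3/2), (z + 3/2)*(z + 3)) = z + 3/2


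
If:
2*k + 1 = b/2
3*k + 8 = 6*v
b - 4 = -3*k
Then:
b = 22/7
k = 2/7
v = 31/21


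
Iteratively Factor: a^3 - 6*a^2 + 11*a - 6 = (a - 3)*(a^2 - 3*a + 2) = (a - 3)*(a - 2)*(a - 1)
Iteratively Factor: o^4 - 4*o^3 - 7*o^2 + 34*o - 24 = (o - 4)*(o^3 - 7*o + 6) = (o - 4)*(o + 3)*(o^2 - 3*o + 2) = (o - 4)*(o - 1)*(o + 3)*(o - 2)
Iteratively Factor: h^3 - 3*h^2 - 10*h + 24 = (h - 2)*(h^2 - h - 12) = (h - 4)*(h - 2)*(h + 3)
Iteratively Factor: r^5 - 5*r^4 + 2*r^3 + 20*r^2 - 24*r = (r)*(r^4 - 5*r^3 + 2*r^2 + 20*r - 24) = r*(r - 3)*(r^3 - 2*r^2 - 4*r + 8) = r*(r - 3)*(r - 2)*(r^2 - 4) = r*(r - 3)*(r - 2)^2*(r + 2)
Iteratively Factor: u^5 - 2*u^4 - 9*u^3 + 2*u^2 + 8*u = (u + 1)*(u^4 - 3*u^3 - 6*u^2 + 8*u) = (u - 1)*(u + 1)*(u^3 - 2*u^2 - 8*u) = (u - 4)*(u - 1)*(u + 1)*(u^2 + 2*u) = (u - 4)*(u - 1)*(u + 1)*(u + 2)*(u)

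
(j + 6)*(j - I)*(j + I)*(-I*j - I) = -I*j^4 - 7*I*j^3 - 7*I*j^2 - 7*I*j - 6*I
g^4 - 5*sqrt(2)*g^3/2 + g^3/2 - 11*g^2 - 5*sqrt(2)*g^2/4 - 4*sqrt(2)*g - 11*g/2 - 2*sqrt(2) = (g + 1/2)*(g - 4*sqrt(2))*(g + sqrt(2)/2)*(g + sqrt(2))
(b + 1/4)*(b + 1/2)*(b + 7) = b^3 + 31*b^2/4 + 43*b/8 + 7/8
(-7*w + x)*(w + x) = -7*w^2 - 6*w*x + x^2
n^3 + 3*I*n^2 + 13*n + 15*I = (n - 3*I)*(n + I)*(n + 5*I)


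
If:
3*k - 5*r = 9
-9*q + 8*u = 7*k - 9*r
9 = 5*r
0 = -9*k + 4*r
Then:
No Solution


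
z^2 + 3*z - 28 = (z - 4)*(z + 7)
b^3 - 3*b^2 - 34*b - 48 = (b - 8)*(b + 2)*(b + 3)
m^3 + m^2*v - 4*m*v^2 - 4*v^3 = (m - 2*v)*(m + v)*(m + 2*v)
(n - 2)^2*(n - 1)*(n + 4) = n^4 - n^3 - 12*n^2 + 28*n - 16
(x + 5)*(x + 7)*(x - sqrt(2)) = x^3 - sqrt(2)*x^2 + 12*x^2 - 12*sqrt(2)*x + 35*x - 35*sqrt(2)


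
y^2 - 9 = (y - 3)*(y + 3)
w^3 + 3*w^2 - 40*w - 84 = (w - 6)*(w + 2)*(w + 7)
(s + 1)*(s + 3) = s^2 + 4*s + 3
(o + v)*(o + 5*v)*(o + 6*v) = o^3 + 12*o^2*v + 41*o*v^2 + 30*v^3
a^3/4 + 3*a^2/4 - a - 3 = (a/4 + 1/2)*(a - 2)*(a + 3)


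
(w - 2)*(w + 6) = w^2 + 4*w - 12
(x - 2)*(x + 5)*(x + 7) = x^3 + 10*x^2 + 11*x - 70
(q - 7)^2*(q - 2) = q^3 - 16*q^2 + 77*q - 98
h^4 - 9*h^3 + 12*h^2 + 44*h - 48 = (h - 6)*(h - 4)*(h - 1)*(h + 2)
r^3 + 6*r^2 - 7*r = r*(r - 1)*(r + 7)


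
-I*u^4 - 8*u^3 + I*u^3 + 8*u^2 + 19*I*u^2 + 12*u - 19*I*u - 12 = (u - 4*I)*(u - 3*I)*(u - I)*(-I*u + I)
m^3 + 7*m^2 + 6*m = m*(m + 1)*(m + 6)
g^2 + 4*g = g*(g + 4)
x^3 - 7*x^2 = x^2*(x - 7)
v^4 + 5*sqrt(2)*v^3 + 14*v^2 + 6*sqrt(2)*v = v*(v + sqrt(2))^2*(v + 3*sqrt(2))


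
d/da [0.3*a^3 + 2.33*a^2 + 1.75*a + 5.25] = 0.9*a^2 + 4.66*a + 1.75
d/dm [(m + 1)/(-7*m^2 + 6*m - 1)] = 7*(m^2 + 2*m - 1)/(49*m^4 - 84*m^3 + 50*m^2 - 12*m + 1)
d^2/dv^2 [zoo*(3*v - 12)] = 0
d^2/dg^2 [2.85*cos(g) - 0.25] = -2.85*cos(g)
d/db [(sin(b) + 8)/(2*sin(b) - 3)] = -19*cos(b)/(2*sin(b) - 3)^2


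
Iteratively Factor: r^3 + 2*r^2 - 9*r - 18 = (r + 2)*(r^2 - 9) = (r + 2)*(r + 3)*(r - 3)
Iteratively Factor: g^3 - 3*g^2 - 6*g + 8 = (g + 2)*(g^2 - 5*g + 4) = (g - 1)*(g + 2)*(g - 4)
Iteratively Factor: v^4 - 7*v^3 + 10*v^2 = (v - 2)*(v^3 - 5*v^2) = v*(v - 2)*(v^2 - 5*v) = v*(v - 5)*(v - 2)*(v)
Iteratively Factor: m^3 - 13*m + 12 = (m - 3)*(m^2 + 3*m - 4) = (m - 3)*(m + 4)*(m - 1)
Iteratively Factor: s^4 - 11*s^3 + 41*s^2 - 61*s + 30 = (s - 1)*(s^3 - 10*s^2 + 31*s - 30) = (s - 2)*(s - 1)*(s^2 - 8*s + 15) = (s - 5)*(s - 2)*(s - 1)*(s - 3)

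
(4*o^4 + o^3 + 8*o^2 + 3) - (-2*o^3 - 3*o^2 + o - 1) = 4*o^4 + 3*o^3 + 11*o^2 - o + 4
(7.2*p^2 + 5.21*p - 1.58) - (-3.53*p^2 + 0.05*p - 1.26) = 10.73*p^2 + 5.16*p - 0.32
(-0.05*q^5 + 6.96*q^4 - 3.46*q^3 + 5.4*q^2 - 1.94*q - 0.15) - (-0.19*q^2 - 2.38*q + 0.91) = -0.05*q^5 + 6.96*q^4 - 3.46*q^3 + 5.59*q^2 + 0.44*q - 1.06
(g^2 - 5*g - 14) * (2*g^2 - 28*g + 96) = 2*g^4 - 38*g^3 + 208*g^2 - 88*g - 1344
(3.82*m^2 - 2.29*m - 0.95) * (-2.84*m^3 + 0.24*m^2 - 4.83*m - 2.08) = -10.8488*m^5 + 7.4204*m^4 - 16.3022*m^3 + 2.8871*m^2 + 9.3517*m + 1.976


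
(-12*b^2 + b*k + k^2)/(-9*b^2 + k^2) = (4*b + k)/(3*b + k)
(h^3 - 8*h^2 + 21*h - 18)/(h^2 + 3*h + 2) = (h^3 - 8*h^2 + 21*h - 18)/(h^2 + 3*h + 2)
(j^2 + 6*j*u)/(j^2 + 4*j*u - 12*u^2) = j/(j - 2*u)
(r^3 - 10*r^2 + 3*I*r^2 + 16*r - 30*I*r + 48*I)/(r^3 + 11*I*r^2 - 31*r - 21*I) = (r^2 - 10*r + 16)/(r^2 + 8*I*r - 7)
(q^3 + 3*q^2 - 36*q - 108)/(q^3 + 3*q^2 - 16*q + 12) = (q^2 - 3*q - 18)/(q^2 - 3*q + 2)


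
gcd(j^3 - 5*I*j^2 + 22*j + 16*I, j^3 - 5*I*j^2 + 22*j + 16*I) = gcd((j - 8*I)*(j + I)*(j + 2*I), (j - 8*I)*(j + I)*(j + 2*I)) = j^3 - 5*I*j^2 + 22*j + 16*I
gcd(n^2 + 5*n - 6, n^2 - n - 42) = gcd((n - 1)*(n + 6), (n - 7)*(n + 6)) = n + 6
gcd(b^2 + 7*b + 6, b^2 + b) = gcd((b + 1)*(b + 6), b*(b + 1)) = b + 1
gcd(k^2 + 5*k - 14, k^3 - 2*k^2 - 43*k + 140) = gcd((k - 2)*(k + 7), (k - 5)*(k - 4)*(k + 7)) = k + 7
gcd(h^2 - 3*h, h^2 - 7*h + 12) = h - 3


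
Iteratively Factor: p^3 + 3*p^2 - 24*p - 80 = (p + 4)*(p^2 - p - 20) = (p - 5)*(p + 4)*(p + 4)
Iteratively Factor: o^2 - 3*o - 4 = (o - 4)*(o + 1)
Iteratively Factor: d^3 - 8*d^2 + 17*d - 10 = (d - 1)*(d^2 - 7*d + 10) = (d - 2)*(d - 1)*(d - 5)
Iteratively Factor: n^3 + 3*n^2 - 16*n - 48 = (n + 3)*(n^2 - 16) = (n + 3)*(n + 4)*(n - 4)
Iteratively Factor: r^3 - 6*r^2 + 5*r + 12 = (r + 1)*(r^2 - 7*r + 12) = (r - 4)*(r + 1)*(r - 3)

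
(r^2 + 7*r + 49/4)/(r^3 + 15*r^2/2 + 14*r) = (r + 7/2)/(r*(r + 4))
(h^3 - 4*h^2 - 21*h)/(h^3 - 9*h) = (h - 7)/(h - 3)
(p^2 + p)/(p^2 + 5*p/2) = 2*(p + 1)/(2*p + 5)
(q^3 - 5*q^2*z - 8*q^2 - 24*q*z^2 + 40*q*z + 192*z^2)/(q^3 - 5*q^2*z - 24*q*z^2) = (q - 8)/q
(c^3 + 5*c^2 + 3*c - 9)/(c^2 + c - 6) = (c^2 + 2*c - 3)/(c - 2)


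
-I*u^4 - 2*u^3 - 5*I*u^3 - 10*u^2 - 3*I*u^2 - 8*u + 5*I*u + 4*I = (u + 4)*(u - I)^2*(-I*u - I)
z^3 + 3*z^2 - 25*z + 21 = (z - 3)*(z - 1)*(z + 7)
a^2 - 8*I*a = a*(a - 8*I)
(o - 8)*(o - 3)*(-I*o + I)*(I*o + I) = o^4 - 11*o^3 + 23*o^2 + 11*o - 24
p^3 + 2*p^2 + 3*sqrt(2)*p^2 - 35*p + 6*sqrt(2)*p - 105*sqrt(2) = (p - 5)*(p + 7)*(p + 3*sqrt(2))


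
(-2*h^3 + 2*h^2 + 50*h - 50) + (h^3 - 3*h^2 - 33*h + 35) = -h^3 - h^2 + 17*h - 15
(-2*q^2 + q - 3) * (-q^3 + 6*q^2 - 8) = 2*q^5 - 13*q^4 + 9*q^3 - 2*q^2 - 8*q + 24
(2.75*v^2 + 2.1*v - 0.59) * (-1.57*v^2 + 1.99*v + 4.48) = -4.3175*v^4 + 2.1755*v^3 + 17.4253*v^2 + 8.2339*v - 2.6432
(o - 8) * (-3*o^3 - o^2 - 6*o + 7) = -3*o^4 + 23*o^3 + 2*o^2 + 55*o - 56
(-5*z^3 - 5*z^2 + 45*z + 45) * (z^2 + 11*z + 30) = -5*z^5 - 60*z^4 - 160*z^3 + 390*z^2 + 1845*z + 1350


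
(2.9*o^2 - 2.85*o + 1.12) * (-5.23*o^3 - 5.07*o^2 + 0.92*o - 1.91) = -15.167*o^5 + 0.202500000000001*o^4 + 11.2599*o^3 - 13.8394*o^2 + 6.4739*o - 2.1392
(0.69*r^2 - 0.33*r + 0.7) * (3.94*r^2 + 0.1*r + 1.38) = 2.7186*r^4 - 1.2312*r^3 + 3.6772*r^2 - 0.3854*r + 0.966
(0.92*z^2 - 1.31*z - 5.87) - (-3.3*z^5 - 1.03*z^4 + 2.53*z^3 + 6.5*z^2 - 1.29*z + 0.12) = 3.3*z^5 + 1.03*z^4 - 2.53*z^3 - 5.58*z^2 - 0.02*z - 5.99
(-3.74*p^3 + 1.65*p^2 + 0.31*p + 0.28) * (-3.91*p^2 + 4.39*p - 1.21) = 14.6234*p^5 - 22.8701*p^4 + 10.5568*p^3 - 1.7304*p^2 + 0.8541*p - 0.3388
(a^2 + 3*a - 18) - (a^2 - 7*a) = 10*a - 18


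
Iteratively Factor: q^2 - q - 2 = (q - 2)*(q + 1)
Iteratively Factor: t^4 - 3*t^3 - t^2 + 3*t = (t)*(t^3 - 3*t^2 - t + 3) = t*(t - 1)*(t^2 - 2*t - 3) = t*(t - 1)*(t + 1)*(t - 3)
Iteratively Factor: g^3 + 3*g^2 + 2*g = (g + 1)*(g^2 + 2*g) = g*(g + 1)*(g + 2)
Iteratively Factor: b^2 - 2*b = (b - 2)*(b)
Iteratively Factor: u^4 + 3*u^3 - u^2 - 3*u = (u - 1)*(u^3 + 4*u^2 + 3*u) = (u - 1)*(u + 3)*(u^2 + u) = u*(u - 1)*(u + 3)*(u + 1)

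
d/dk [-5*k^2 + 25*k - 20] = 25 - 10*k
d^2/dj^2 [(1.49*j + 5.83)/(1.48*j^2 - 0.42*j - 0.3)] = ((-13.2312*j - 16.0052)*(-1.48*j^2 + 0.42*j + 0.3) - (1.49*j + 5.83)*(2.96*j - 0.42)*(5.92*j - 0.84))/(-1.48*j^2 + 0.42*j + 0.3)^3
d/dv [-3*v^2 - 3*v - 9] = -6*v - 3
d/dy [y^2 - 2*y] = 2*y - 2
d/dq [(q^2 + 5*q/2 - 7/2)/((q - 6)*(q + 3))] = (-11*q^2 - 58*q - 111)/(2*(q^4 - 6*q^3 - 27*q^2 + 108*q + 324))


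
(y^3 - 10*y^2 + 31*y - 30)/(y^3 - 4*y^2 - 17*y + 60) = (y - 2)/(y + 4)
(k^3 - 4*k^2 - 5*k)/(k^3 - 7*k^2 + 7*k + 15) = k/(k - 3)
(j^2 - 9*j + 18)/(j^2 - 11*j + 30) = (j - 3)/(j - 5)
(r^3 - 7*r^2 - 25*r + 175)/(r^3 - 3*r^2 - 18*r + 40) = (r^2 - 2*r - 35)/(r^2 + 2*r - 8)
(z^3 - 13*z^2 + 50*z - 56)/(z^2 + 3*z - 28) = (z^2 - 9*z + 14)/(z + 7)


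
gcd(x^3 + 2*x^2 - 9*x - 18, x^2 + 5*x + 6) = x^2 + 5*x + 6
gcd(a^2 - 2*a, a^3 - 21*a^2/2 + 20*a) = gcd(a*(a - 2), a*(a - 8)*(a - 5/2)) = a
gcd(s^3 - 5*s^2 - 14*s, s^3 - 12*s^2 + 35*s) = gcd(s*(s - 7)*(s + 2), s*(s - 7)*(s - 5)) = s^2 - 7*s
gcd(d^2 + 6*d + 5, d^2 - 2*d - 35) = d + 5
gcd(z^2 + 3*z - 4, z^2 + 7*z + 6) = 1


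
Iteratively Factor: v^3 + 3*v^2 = (v)*(v^2 + 3*v) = v^2*(v + 3)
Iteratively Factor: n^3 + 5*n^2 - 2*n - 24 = (n + 3)*(n^2 + 2*n - 8) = (n - 2)*(n + 3)*(n + 4)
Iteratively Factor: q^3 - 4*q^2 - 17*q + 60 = (q - 5)*(q^2 + q - 12) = (q - 5)*(q + 4)*(q - 3)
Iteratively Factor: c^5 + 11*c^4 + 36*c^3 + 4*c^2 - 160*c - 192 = (c + 4)*(c^4 + 7*c^3 + 8*c^2 - 28*c - 48) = (c - 2)*(c + 4)*(c^3 + 9*c^2 + 26*c + 24) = (c - 2)*(c + 3)*(c + 4)*(c^2 + 6*c + 8) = (c - 2)*(c + 2)*(c + 3)*(c + 4)*(c + 4)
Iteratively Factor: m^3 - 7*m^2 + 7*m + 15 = (m - 5)*(m^2 - 2*m - 3) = (m - 5)*(m - 3)*(m + 1)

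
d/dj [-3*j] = -3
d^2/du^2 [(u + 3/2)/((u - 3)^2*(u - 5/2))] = 2*(24*u^3 + 12*u^2 - 574*u + 993)/(8*u^7 - 156*u^6 + 1302*u^5 - 6029*u^4 + 16728*u^3 - 27810*u^2 + 25650*u - 10125)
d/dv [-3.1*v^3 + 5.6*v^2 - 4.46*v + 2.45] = -9.3*v^2 + 11.2*v - 4.46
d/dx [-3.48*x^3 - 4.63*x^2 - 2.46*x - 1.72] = -10.44*x^2 - 9.26*x - 2.46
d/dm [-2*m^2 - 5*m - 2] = -4*m - 5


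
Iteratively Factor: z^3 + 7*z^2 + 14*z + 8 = (z + 1)*(z^2 + 6*z + 8) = (z + 1)*(z + 4)*(z + 2)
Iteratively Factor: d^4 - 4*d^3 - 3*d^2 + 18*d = (d - 3)*(d^3 - d^2 - 6*d) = (d - 3)*(d + 2)*(d^2 - 3*d) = d*(d - 3)*(d + 2)*(d - 3)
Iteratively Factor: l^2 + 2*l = (l)*(l + 2)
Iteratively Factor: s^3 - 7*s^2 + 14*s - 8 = (s - 4)*(s^2 - 3*s + 2) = (s - 4)*(s - 2)*(s - 1)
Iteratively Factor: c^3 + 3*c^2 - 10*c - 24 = (c + 4)*(c^2 - c - 6) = (c - 3)*(c + 4)*(c + 2)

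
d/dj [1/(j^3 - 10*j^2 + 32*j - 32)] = (-3*j^2 + 20*j - 32)/(j^3 - 10*j^2 + 32*j - 32)^2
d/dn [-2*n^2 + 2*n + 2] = 2 - 4*n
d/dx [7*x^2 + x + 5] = 14*x + 1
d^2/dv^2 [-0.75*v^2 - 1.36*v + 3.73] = -1.50000000000000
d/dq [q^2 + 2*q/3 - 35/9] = 2*q + 2/3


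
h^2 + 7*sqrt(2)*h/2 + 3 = (h + sqrt(2)/2)*(h + 3*sqrt(2))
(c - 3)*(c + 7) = c^2 + 4*c - 21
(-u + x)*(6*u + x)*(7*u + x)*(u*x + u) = -42*u^4*x - 42*u^4 + 29*u^3*x^2 + 29*u^3*x + 12*u^2*x^3 + 12*u^2*x^2 + u*x^4 + u*x^3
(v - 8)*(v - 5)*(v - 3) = v^3 - 16*v^2 + 79*v - 120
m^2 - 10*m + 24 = (m - 6)*(m - 4)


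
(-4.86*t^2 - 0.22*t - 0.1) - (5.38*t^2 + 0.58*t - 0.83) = -10.24*t^2 - 0.8*t + 0.73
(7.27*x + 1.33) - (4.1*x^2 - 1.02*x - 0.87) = -4.1*x^2 + 8.29*x + 2.2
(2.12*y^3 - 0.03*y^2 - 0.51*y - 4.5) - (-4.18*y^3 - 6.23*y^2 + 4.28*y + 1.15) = 6.3*y^3 + 6.2*y^2 - 4.79*y - 5.65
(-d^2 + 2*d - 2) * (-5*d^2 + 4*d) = 5*d^4 - 14*d^3 + 18*d^2 - 8*d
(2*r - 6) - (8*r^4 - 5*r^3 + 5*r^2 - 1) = -8*r^4 + 5*r^3 - 5*r^2 + 2*r - 5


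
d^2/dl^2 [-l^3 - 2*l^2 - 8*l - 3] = -6*l - 4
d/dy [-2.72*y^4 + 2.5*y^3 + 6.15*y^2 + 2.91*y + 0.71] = -10.88*y^3 + 7.5*y^2 + 12.3*y + 2.91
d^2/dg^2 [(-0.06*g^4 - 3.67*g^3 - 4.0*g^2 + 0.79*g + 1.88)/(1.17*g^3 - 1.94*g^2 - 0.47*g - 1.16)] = (-28.129152*g^6 - 6.43705199999999*g^5 - 53.734824*g^4 - 115.795916*g^3 + 90.152256*g^2 - 14.702688*g - 19.257136)/(1.601613*g^9 - 7.966998*g^8 + 11.280087*g^7 - 5.66432*g^6 + 11.266491*g^5 - 10.555662*g^4 - 1.726895*g^3 - 8.600124*g^2 - 1.897296*g - 1.560896)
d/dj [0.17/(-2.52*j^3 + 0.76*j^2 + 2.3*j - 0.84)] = (1.2852*j^2 - 0.2584*j - 0.391)/(2.52*j^3 - 0.76*j^2 - 2.3*j + 0.84)^2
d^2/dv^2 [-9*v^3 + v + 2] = -54*v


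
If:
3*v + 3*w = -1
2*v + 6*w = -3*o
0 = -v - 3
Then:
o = -10/3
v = -3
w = 8/3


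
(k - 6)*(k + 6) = k^2 - 36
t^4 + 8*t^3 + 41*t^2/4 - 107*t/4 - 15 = (t - 3/2)*(t + 1/2)*(t + 4)*(t + 5)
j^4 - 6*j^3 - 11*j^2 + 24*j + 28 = (j - 7)*(j - 2)*(j + 1)*(j + 2)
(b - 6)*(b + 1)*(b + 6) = b^3 + b^2 - 36*b - 36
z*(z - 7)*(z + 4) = z^3 - 3*z^2 - 28*z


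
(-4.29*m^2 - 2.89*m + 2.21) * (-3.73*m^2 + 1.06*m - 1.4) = 16.0017*m^4 + 6.2323*m^3 - 5.3007*m^2 + 6.3886*m - 3.094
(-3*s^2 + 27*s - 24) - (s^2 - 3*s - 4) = -4*s^2 + 30*s - 20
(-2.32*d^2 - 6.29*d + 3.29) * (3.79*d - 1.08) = -8.7928*d^3 - 21.3335*d^2 + 19.2623*d - 3.5532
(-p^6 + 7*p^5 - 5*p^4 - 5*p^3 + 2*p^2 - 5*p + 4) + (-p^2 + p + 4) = -p^6 + 7*p^5 - 5*p^4 - 5*p^3 + p^2 - 4*p + 8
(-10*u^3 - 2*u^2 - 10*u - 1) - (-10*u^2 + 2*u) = -10*u^3 + 8*u^2 - 12*u - 1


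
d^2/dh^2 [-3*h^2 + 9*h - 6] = -6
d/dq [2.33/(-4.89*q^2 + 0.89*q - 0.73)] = (22.7874*q - 2.0737)/(4.89*q^2 - 0.89*q + 0.73)^2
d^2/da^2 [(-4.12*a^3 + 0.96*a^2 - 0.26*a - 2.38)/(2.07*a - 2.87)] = (-35.307576*a^3 + 146.859048*a^2 - 203.616168*a - 7.670544)/(8.869743*a^3 - 36.892989*a^2 + 51.151149*a - 23.639903)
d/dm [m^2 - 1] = 2*m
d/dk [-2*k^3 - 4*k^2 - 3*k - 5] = -6*k^2 - 8*k - 3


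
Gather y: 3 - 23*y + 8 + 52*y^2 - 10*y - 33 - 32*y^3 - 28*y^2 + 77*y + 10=-32*y^3 + 24*y^2 + 44*y - 12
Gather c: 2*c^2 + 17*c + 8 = 2*c^2 + 17*c + 8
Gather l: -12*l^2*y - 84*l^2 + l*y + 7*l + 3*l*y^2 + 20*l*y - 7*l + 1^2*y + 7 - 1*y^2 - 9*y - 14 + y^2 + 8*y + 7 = l^2*(-12*y - 84) + l*(3*y^2 + 21*y)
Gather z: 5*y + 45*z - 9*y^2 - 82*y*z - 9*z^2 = -9*y^2 + 5*y - 9*z^2 + z*(45 - 82*y)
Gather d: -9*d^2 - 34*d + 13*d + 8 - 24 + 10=-9*d^2 - 21*d - 6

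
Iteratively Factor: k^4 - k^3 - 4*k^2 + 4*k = (k)*(k^3 - k^2 - 4*k + 4) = k*(k - 1)*(k^2 - 4) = k*(k - 2)*(k - 1)*(k + 2)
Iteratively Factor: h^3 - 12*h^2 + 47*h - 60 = (h - 4)*(h^2 - 8*h + 15) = (h - 4)*(h - 3)*(h - 5)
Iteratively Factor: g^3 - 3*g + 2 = (g + 2)*(g^2 - 2*g + 1) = (g - 1)*(g + 2)*(g - 1)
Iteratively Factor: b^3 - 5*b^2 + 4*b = (b - 4)*(b^2 - b) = (b - 4)*(b - 1)*(b)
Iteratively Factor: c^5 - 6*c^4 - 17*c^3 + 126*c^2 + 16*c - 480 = (c - 3)*(c^4 - 3*c^3 - 26*c^2 + 48*c + 160) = (c - 3)*(c + 4)*(c^3 - 7*c^2 + 2*c + 40) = (c - 5)*(c - 3)*(c + 4)*(c^2 - 2*c - 8) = (c - 5)*(c - 4)*(c - 3)*(c + 4)*(c + 2)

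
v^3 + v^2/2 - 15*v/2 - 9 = (v - 3)*(v + 3/2)*(v + 2)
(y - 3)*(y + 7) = y^2 + 4*y - 21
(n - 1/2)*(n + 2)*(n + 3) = n^3 + 9*n^2/2 + 7*n/2 - 3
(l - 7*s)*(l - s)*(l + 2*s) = l^3 - 6*l^2*s - 9*l*s^2 + 14*s^3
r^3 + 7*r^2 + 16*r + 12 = (r + 2)^2*(r + 3)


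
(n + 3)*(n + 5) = n^2 + 8*n + 15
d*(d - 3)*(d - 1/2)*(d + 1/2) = d^4 - 3*d^3 - d^2/4 + 3*d/4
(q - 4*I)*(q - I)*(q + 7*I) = q^3 + 2*I*q^2 + 31*q - 28*I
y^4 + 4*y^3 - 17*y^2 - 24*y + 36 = (y - 3)*(y - 1)*(y + 2)*(y + 6)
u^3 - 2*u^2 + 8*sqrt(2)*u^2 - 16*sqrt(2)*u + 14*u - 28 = (u - 2)*(u + sqrt(2))*(u + 7*sqrt(2))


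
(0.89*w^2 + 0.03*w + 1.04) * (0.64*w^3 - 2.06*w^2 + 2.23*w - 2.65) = 0.5696*w^5 - 1.8142*w^4 + 2.5885*w^3 - 4.434*w^2 + 2.2397*w - 2.756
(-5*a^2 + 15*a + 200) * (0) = 0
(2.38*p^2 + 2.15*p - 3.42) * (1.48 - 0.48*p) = -1.1424*p^3 + 2.4904*p^2 + 4.8236*p - 5.0616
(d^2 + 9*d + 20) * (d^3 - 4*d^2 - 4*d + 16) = d^5 + 5*d^4 - 20*d^3 - 100*d^2 + 64*d + 320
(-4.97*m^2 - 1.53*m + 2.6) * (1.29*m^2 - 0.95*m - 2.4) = -6.4113*m^4 + 2.7478*m^3 + 16.7355*m^2 + 1.202*m - 6.24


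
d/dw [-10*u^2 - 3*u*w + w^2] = -3*u + 2*w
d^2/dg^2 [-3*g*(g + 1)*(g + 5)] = -18*g - 36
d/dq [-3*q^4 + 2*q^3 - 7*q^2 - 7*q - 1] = -12*q^3 + 6*q^2 - 14*q - 7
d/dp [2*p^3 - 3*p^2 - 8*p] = 6*p^2 - 6*p - 8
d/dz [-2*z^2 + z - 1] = 1 - 4*z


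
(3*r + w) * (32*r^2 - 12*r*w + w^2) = 96*r^3 - 4*r^2*w - 9*r*w^2 + w^3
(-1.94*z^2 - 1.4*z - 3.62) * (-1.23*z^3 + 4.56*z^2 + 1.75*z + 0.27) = 2.3862*z^5 - 7.1244*z^4 - 5.3264*z^3 - 19.481*z^2 - 6.713*z - 0.9774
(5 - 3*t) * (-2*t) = 6*t^2 - 10*t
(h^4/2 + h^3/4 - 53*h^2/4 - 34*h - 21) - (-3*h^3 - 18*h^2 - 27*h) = h^4/2 + 13*h^3/4 + 19*h^2/4 - 7*h - 21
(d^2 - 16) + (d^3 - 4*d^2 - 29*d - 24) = d^3 - 3*d^2 - 29*d - 40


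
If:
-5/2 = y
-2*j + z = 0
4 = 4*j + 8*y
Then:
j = 6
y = -5/2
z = 12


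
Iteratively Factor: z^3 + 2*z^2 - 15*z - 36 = (z + 3)*(z^2 - z - 12) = (z - 4)*(z + 3)*(z + 3)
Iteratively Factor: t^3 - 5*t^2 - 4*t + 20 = (t - 5)*(t^2 - 4) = (t - 5)*(t - 2)*(t + 2)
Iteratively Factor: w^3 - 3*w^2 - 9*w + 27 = (w + 3)*(w^2 - 6*w + 9) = (w - 3)*(w + 3)*(w - 3)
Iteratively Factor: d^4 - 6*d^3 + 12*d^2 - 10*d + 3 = (d - 1)*(d^3 - 5*d^2 + 7*d - 3) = (d - 1)^2*(d^2 - 4*d + 3) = (d - 3)*(d - 1)^2*(d - 1)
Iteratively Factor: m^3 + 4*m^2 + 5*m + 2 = (m + 1)*(m^2 + 3*m + 2) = (m + 1)*(m + 2)*(m + 1)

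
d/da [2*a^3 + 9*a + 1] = 6*a^2 + 9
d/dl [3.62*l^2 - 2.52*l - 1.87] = 7.24*l - 2.52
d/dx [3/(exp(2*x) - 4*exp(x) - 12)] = 6*(2 - exp(x))*exp(x)/(-exp(2*x) + 4*exp(x) + 12)^2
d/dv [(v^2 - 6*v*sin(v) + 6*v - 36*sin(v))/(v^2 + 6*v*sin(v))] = 6*(-2*v^3*cos(v) + 2*v^2*sin(v) - 12*v^2*cos(v) - v^2 + 12*v*sin(v) + 36*sin(v)^2)/(v^2*(v + 6*sin(v))^2)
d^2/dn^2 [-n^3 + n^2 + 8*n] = 2 - 6*n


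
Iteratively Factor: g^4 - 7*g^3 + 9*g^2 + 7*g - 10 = (g - 2)*(g^3 - 5*g^2 - g + 5) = (g - 2)*(g + 1)*(g^2 - 6*g + 5) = (g - 5)*(g - 2)*(g + 1)*(g - 1)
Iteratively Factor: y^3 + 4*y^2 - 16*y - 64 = (y - 4)*(y^2 + 8*y + 16) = (y - 4)*(y + 4)*(y + 4)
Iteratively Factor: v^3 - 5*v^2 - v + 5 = (v - 1)*(v^2 - 4*v - 5) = (v - 1)*(v + 1)*(v - 5)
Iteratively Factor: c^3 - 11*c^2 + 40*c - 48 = (c - 4)*(c^2 - 7*c + 12) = (c - 4)*(c - 3)*(c - 4)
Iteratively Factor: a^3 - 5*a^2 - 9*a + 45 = (a - 3)*(a^2 - 2*a - 15) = (a - 3)*(a + 3)*(a - 5)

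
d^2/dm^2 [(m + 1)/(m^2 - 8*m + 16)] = 2*(m + 11)/(m^4 - 16*m^3 + 96*m^2 - 256*m + 256)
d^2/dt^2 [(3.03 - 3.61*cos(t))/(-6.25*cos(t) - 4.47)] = (-156.781674*cos(t) + 109.606875*cos(2*t) - 328.820625)/(244.140625*cos(t)^3 + 523.828125*cos(t)^2 + 374.641875*cos(t) + 89.314623)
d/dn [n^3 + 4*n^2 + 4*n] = 3*n^2 + 8*n + 4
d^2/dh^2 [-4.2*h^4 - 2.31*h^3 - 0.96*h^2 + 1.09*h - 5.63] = -50.4*h^2 - 13.86*h - 1.92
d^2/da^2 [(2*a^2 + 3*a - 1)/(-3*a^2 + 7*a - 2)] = 2*(-69*a^3 + 63*a^2 - 9*a - 7)/(27*a^6 - 189*a^5 + 495*a^4 - 595*a^3 + 330*a^2 - 84*a + 8)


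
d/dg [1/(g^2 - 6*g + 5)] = 2*(3 - g)/(g^2 - 6*g + 5)^2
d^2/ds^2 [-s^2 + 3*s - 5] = -2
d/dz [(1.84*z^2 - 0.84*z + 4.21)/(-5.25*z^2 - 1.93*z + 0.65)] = (-7.9612*z^2 + 46.597*z + 7.5793)/(27.5625*z^4 + 20.265*z^3 - 3.1001*z^2 - 2.509*z + 0.4225)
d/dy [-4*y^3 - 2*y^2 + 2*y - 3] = -12*y^2 - 4*y + 2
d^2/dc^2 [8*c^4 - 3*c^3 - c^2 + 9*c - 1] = 96*c^2 - 18*c - 2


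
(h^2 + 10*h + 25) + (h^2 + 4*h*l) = 2*h^2 + 4*h*l + 10*h + 25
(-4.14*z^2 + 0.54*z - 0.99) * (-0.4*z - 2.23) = 1.656*z^3 + 9.0162*z^2 - 0.8082*z + 2.2077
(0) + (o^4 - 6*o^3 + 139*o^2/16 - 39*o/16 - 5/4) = o^4 - 6*o^3 + 139*o^2/16 - 39*o/16 - 5/4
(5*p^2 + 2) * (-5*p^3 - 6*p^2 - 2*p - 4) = -25*p^5 - 30*p^4 - 20*p^3 - 32*p^2 - 4*p - 8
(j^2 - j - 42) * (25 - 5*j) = -5*j^3 + 30*j^2 + 185*j - 1050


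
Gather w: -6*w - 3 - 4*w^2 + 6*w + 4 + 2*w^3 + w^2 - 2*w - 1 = 2*w^3 - 3*w^2 - 2*w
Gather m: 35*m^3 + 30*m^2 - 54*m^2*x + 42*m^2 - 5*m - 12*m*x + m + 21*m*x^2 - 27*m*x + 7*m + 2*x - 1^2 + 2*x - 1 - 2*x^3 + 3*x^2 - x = 35*m^3 + m^2*(72 - 54*x) + m*(21*x^2 - 39*x + 3) - 2*x^3 + 3*x^2 + 3*x - 2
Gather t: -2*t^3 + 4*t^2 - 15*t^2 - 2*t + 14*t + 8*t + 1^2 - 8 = -2*t^3 - 11*t^2 + 20*t - 7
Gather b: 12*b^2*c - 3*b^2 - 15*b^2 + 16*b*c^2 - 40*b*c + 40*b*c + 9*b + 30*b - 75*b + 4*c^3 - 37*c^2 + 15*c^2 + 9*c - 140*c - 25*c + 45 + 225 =b^2*(12*c - 18) + b*(16*c^2 - 36) + 4*c^3 - 22*c^2 - 156*c + 270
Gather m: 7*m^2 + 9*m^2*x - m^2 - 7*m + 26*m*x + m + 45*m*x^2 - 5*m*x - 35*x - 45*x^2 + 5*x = m^2*(9*x + 6) + m*(45*x^2 + 21*x - 6) - 45*x^2 - 30*x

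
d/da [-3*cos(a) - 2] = 3*sin(a)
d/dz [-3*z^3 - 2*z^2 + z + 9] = -9*z^2 - 4*z + 1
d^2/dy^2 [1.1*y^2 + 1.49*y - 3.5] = 2.20000000000000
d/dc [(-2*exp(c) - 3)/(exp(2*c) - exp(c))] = (2*exp(2*c) + 6*exp(c) - 3)*exp(-c)/(exp(2*c) - 2*exp(c) + 1)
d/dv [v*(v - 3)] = 2*v - 3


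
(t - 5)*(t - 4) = t^2 - 9*t + 20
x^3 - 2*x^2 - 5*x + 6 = (x - 3)*(x - 1)*(x + 2)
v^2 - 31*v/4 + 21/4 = (v - 7)*(v - 3/4)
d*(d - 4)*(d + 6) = d^3 + 2*d^2 - 24*d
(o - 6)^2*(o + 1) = o^3 - 11*o^2 + 24*o + 36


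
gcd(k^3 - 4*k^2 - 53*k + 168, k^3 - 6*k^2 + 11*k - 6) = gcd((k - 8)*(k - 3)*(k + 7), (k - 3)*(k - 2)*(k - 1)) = k - 3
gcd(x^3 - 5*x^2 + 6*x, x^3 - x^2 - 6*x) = x^2 - 3*x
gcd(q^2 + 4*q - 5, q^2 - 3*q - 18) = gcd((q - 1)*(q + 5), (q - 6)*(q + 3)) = 1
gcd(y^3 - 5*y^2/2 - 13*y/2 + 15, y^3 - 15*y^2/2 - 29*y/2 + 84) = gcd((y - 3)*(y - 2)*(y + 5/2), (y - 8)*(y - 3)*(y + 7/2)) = y - 3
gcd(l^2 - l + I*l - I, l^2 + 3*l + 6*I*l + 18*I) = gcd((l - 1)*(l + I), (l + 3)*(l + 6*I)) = 1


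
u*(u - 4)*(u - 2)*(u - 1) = u^4 - 7*u^3 + 14*u^2 - 8*u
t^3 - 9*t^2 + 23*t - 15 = (t - 5)*(t - 3)*(t - 1)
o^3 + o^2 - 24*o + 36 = (o - 3)*(o - 2)*(o + 6)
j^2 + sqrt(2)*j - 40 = (j - 4*sqrt(2))*(j + 5*sqrt(2))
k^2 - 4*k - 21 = (k - 7)*(k + 3)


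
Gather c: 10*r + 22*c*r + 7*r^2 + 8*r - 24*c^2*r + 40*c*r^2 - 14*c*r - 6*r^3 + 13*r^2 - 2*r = -24*c^2*r + c*(40*r^2 + 8*r) - 6*r^3 + 20*r^2 + 16*r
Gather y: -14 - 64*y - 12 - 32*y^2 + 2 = -32*y^2 - 64*y - 24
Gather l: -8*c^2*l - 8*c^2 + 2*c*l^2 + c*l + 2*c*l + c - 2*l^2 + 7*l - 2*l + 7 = -8*c^2 + c + l^2*(2*c - 2) + l*(-8*c^2 + 3*c + 5) + 7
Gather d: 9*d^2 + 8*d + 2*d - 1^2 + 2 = 9*d^2 + 10*d + 1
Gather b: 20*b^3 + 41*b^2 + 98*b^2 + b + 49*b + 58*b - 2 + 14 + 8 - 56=20*b^3 + 139*b^2 + 108*b - 36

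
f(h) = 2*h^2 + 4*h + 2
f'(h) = 4*h + 4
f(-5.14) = 34.28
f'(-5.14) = -16.56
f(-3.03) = 8.24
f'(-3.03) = -8.12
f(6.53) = 113.40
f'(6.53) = 30.12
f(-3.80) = 15.68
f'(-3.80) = -11.20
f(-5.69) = 43.99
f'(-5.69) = -18.76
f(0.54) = 4.74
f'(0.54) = 6.16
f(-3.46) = 12.10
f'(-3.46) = -9.84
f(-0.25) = 1.12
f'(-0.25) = 3.00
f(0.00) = 2.00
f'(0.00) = 4.00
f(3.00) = 32.00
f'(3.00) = 16.00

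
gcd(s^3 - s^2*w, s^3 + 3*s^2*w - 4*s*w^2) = s^2 - s*w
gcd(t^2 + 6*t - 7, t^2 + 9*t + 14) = t + 7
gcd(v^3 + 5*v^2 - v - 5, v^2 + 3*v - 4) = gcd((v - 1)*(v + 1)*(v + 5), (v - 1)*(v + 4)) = v - 1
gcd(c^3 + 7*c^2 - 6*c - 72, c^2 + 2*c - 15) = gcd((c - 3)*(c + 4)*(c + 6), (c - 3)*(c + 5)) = c - 3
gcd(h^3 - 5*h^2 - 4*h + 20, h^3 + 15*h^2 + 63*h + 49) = 1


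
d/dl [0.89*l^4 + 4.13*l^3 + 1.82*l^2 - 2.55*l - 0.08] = 3.56*l^3 + 12.39*l^2 + 3.64*l - 2.55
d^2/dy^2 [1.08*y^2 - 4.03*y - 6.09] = 2.16000000000000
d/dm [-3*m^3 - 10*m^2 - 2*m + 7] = -9*m^2 - 20*m - 2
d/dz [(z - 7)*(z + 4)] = 2*z - 3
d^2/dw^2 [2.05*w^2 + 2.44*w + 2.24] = 4.10000000000000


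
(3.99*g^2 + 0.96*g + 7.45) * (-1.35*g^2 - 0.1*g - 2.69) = -5.3865*g^4 - 1.695*g^3 - 20.8866*g^2 - 3.3274*g - 20.0405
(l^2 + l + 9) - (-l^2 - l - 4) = 2*l^2 + 2*l + 13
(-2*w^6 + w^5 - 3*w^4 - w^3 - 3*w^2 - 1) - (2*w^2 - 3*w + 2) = -2*w^6 + w^5 - 3*w^4 - w^3 - 5*w^2 + 3*w - 3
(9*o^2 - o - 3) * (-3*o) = -27*o^3 + 3*o^2 + 9*o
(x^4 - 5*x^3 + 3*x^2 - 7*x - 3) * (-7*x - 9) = -7*x^5 + 26*x^4 + 24*x^3 + 22*x^2 + 84*x + 27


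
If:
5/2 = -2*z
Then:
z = -5/4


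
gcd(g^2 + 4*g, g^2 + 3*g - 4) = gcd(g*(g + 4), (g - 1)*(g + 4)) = g + 4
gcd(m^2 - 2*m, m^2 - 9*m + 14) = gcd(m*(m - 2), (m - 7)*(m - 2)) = m - 2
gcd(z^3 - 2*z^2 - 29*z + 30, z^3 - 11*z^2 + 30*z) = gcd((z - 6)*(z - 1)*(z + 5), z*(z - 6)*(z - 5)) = z - 6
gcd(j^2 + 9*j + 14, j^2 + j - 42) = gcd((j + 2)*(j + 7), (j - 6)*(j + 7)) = j + 7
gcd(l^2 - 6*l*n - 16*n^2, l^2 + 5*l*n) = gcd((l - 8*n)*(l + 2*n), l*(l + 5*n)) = 1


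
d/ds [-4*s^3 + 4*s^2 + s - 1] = -12*s^2 + 8*s + 1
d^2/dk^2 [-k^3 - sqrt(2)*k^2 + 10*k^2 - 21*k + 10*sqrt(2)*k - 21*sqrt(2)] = -6*k - 2*sqrt(2) + 20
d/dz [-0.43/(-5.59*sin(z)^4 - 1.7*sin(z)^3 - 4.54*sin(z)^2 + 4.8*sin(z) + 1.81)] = (-9.6148*sin(z)^3 - 2.193*sin(z)^2 - 3.9044*sin(z) + 2.064)*cos(z)/(5.59*sin(z)^4 + 1.7*sin(z)^3 + 4.54*sin(z)^2 - 4.8*sin(z) - 1.81)^2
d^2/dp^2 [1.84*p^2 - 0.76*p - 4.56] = 3.68000000000000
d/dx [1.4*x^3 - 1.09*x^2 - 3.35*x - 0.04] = 4.2*x^2 - 2.18*x - 3.35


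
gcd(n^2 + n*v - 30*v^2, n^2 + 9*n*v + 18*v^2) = n + 6*v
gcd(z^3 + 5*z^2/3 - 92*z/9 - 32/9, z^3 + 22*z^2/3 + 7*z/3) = z + 1/3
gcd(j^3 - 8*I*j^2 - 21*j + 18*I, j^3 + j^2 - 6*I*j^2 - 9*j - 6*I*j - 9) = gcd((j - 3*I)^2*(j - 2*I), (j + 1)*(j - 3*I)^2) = j^2 - 6*I*j - 9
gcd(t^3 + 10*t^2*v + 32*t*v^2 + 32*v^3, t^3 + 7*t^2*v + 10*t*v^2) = t + 2*v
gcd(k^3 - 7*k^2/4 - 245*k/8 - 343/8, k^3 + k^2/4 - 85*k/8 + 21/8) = k + 7/2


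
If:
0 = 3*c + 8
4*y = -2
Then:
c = -8/3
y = -1/2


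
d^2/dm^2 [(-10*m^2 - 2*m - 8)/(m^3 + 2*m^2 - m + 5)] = 4*(-5*m^6 - 3*m^5 - 45*m^4 + 96*m^3 + 144*m^2 + 114*m - 94)/(m^9 + 6*m^8 + 9*m^7 + 11*m^6 + 51*m^5 + 36*m^4 + 14*m^3 + 165*m^2 - 75*m + 125)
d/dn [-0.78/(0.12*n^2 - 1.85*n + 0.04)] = (0.1872*n - 1.443)/(0.12*n^2 - 1.85*n + 0.04)^2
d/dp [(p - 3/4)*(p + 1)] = 2*p + 1/4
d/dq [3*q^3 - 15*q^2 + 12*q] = 9*q^2 - 30*q + 12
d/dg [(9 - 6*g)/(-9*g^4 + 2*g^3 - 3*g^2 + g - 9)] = 3*(-54*g^4 + 116*g^3 - 24*g^2 + 18*g + 15)/(81*g^8 - 36*g^7 + 58*g^6 - 30*g^5 + 175*g^4 - 42*g^3 + 55*g^2 - 18*g + 81)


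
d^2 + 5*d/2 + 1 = (d + 1/2)*(d + 2)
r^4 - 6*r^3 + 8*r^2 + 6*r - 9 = (r - 3)^2*(r - 1)*(r + 1)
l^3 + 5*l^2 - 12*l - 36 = (l - 3)*(l + 2)*(l + 6)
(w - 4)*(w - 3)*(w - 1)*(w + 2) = w^4 - 6*w^3 + 3*w^2 + 26*w - 24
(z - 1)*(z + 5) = z^2 + 4*z - 5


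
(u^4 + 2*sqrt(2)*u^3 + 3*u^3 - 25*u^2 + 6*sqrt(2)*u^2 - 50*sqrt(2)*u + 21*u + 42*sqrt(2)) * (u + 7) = u^5 + 2*sqrt(2)*u^4 + 10*u^4 - 4*u^3 + 20*sqrt(2)*u^3 - 154*u^2 - 8*sqrt(2)*u^2 - 308*sqrt(2)*u + 147*u + 294*sqrt(2)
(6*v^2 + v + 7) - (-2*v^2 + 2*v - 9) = 8*v^2 - v + 16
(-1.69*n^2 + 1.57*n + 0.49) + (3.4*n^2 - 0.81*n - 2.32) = 1.71*n^2 + 0.76*n - 1.83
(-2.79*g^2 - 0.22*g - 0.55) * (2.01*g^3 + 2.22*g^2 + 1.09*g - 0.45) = -5.6079*g^5 - 6.636*g^4 - 4.635*g^3 - 0.2053*g^2 - 0.5005*g + 0.2475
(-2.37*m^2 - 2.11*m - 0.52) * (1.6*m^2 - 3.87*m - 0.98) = -3.792*m^4 + 5.7959*m^3 + 9.6563*m^2 + 4.0802*m + 0.5096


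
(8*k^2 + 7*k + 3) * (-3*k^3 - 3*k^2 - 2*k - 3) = -24*k^5 - 45*k^4 - 46*k^3 - 47*k^2 - 27*k - 9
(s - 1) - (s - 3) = 2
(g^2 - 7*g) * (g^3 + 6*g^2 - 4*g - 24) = g^5 - g^4 - 46*g^3 + 4*g^2 + 168*g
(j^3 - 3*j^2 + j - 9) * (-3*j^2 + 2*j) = -3*j^5 + 11*j^4 - 9*j^3 + 29*j^2 - 18*j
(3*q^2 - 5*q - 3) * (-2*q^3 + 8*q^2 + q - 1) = -6*q^5 + 34*q^4 - 31*q^3 - 32*q^2 + 2*q + 3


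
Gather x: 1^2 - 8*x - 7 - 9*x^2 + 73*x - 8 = -9*x^2 + 65*x - 14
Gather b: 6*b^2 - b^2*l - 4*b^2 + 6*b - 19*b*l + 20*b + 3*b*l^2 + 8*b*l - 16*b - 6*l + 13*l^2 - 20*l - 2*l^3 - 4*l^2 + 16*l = b^2*(2 - l) + b*(3*l^2 - 11*l + 10) - 2*l^3 + 9*l^2 - 10*l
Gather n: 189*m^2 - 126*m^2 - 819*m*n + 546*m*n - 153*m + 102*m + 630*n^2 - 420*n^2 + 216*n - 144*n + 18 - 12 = 63*m^2 - 51*m + 210*n^2 + n*(72 - 273*m) + 6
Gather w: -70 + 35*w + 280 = 35*w + 210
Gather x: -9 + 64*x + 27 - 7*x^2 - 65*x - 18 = -7*x^2 - x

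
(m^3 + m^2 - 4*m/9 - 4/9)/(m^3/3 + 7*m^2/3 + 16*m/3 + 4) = (9*m^3 + 9*m^2 - 4*m - 4)/(3*(m^3 + 7*m^2 + 16*m + 12))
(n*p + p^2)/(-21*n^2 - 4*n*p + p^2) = p*(n + p)/(-21*n^2 - 4*n*p + p^2)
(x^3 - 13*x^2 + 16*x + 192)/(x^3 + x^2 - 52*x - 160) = (x^2 - 5*x - 24)/(x^2 + 9*x + 20)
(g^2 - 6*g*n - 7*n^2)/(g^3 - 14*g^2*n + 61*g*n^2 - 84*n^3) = (g + n)/(g^2 - 7*g*n + 12*n^2)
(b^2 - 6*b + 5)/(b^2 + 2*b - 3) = (b - 5)/(b + 3)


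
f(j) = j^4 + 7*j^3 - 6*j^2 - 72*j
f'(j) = 4*j^3 + 21*j^2 - 12*j - 72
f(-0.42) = 28.69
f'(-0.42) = -63.55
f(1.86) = -97.66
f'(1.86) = 4.07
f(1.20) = -80.87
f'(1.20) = -49.25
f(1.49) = -92.52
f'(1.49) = -30.03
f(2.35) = -80.99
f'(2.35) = 67.68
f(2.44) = -74.27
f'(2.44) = 81.85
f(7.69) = 5771.88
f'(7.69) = 2896.60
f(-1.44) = 74.64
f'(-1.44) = -23.12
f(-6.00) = 0.00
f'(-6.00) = -108.00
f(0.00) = 0.00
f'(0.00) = -72.00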